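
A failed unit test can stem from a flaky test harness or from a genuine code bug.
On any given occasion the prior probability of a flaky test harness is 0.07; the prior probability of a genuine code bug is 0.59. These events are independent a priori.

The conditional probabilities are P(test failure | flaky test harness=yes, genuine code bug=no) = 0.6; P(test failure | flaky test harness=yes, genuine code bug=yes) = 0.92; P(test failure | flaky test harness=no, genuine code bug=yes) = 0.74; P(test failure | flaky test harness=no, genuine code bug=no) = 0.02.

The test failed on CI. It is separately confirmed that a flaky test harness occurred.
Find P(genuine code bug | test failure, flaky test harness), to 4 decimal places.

For the numerator, keep only genuine code bug=true terms: 0.92·0.59 = 0.542800
Denominator P(test failure | flaky test harness): 0.6·0.41 + 0.92·0.59 = 0.788800
Posterior = 0.542800 / 0.788800 ≈ 0.6881

P(genuine code bug | test failure, flaky test harness) ≈ 0.6881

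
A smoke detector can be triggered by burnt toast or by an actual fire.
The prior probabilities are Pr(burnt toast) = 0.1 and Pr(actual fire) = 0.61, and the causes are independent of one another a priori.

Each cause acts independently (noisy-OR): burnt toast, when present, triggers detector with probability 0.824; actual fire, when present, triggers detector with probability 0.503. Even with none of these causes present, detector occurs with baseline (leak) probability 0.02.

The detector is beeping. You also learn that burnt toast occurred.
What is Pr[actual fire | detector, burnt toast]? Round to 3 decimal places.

Pr[actual fire | detector, burnt toast] ≈ 0.633

Under noisy-OR, P(detector | causes) = 1 − (1−0.02)·∏(1−qᵢ) over the active causes.
By total probability over both values of actual fire:
  P(detector | burnt toast) = 0.82752×0.39 + 0.914277×0.61
        = 0.322733 + 0.557709 = 0.880442
The terms with actual fire present sum to 0.557709, so
  P(actual fire | detector, burnt toast) = 0.557709 / 0.880442 ≈ 0.633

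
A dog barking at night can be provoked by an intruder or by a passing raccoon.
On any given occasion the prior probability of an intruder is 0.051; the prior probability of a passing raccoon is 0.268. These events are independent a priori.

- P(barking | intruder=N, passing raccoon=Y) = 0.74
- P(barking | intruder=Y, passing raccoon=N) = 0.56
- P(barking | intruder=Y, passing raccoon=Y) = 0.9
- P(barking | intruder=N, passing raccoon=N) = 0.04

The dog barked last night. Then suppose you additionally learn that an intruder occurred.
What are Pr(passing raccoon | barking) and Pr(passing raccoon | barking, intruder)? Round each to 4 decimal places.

Pr(passing raccoon | barking) ≈ 0.8046; Pr(passing raccoon | barking, intruder) ≈ 0.3704

For the numerator, keep only passing raccoon=true terms: 0.188206 + 0.012301 = 0.200507
The normalizing constant is 0.04*0.949*0.732 + 0.74*0.949*0.268 + 0.56*0.051*0.732 + 0.9*0.051*0.268 = 0.249200
P(passing raccoon | barking) = 0.200507/0.249200 ≈ 0.8046

Now also conditioning on intruder=true:
By total probability over both values of passing raccoon:
  P(barking | intruder) = 0.56×0.732 + 0.9×0.268
        = 0.409920 + 0.241200 = 0.651120
Configurations with passing raccoon contribute 0.241200, so
  P(passing raccoon | barking, intruder) = 0.241200 / 0.651120 ≈ 0.3704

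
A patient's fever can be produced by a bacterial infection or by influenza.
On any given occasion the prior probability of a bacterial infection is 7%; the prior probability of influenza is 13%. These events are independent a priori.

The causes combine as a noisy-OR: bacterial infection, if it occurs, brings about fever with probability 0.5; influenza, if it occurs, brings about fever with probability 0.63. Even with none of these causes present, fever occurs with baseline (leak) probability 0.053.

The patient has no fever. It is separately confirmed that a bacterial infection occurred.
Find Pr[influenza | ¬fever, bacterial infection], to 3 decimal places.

Under noisy-OR, P(fever | causes) = 1 − (1−0.053)·∏(1−qᵢ) over the active causes.
Numerator (weight on configurations with influenza): 0.175195·0.13 = 0.022775
The normalizing constant is 0.4735·0.87 + 0.175195·0.13 = 0.434720
Posterior = 0.022775 / 0.434720 ≈ 0.052

Pr[influenza | ¬fever, bacterial infection] ≈ 0.052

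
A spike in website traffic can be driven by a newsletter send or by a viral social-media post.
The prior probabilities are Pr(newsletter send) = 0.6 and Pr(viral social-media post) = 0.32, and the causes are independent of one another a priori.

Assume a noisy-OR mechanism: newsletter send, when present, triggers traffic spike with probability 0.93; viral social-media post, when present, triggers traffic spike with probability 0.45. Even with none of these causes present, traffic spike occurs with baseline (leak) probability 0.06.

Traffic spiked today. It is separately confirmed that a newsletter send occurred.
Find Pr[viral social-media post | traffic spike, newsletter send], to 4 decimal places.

Under noisy-OR, P(traffic spike | causes) = 1 − (1−0.06)·∏(1−qᵢ) over the active causes.
Weight on viral social-media post=true, given the evidence: 0.96381·0.32 = 0.308419
Denominator P(traffic spike | newsletter send): 0.9342·0.68 + 0.96381·0.32 = 0.943675
Posterior = 0.308419 / 0.943675 ≈ 0.3268

Pr[viral social-media post | traffic spike, newsletter send] ≈ 0.3268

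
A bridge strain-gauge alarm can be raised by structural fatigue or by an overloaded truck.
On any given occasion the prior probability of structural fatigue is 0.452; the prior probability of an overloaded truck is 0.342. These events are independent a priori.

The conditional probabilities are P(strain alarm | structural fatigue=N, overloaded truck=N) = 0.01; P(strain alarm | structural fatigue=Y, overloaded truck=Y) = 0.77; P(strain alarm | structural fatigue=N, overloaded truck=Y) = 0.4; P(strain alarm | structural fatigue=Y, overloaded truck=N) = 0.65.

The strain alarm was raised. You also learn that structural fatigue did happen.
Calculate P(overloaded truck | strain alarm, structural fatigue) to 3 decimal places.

P(strain alarm | structural fatigue) = 0.65·0.658 + 0.77·0.342 = 0.427700 + 0.263340 = 0.691040
The overloaded truck-present share is 0.77·0.342 = 0.263340.
Hence the posterior is 0.263340/0.691040 ≈ 0.381.

P(overloaded truck | strain alarm, structural fatigue) ≈ 0.381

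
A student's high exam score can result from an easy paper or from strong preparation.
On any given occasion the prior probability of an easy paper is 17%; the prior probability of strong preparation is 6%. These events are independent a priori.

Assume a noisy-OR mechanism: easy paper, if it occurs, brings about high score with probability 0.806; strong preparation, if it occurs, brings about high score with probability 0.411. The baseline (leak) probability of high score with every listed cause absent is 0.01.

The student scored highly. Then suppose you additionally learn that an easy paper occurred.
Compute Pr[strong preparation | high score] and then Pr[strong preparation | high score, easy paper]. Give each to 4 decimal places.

Pr[strong preparation | high score] ≈ 0.1788; Pr[strong preparation | high score, easy paper] ≈ 0.0655

Under noisy-OR, P(high score | causes) = 1 − (1−0.01)·∏(1−qᵢ) over the active causes.
Sum P(high score|·) weighted by the priors over the 4 (easy paper, strong preparation) configurations:
  P(high score) = 0.01*0.83*0.94 + 0.41689*0.83*0.06 + 0.80794*0.17*0.94 + 0.886877*0.17*0.06
        = 0.007802 + 0.020761 + 0.129109 + 0.009046 = 0.166718
Keeping only the strong preparation-present terms gives 0.029807, so
  P(strong preparation | high score) = 0.029807 / 0.166718 ≈ 0.1788

Now also conditioning on easy paper=true:
Weight on strong preparation=true, given the evidence: 0.886877×0.06 = 0.053213
The normalizing constant is 0.80794×0.94 + 0.886877×0.06 = 0.812677
Posterior = 0.053213 / 0.812677 ≈ 0.0655
— easy paper explains away the evidence for strong preparation.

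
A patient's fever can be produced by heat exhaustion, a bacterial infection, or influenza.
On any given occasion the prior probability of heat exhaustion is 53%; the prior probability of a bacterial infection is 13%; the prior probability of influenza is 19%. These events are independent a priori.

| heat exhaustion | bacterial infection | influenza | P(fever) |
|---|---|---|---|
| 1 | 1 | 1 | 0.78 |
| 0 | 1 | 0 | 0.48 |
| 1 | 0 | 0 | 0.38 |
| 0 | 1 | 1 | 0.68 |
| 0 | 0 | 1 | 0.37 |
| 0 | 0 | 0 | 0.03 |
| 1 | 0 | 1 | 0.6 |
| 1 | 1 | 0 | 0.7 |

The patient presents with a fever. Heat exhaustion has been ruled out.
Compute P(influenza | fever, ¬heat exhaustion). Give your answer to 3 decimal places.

Sum P(fever|·) weighted by the priors over the 4 (bacterial infection, influenza) configurations:
  P(fever | ¬heat exhaustion) = 0.03*0.87*0.81 + 0.37*0.87*0.19 + 0.48*0.13*0.81 + 0.68*0.13*0.19
        = 0.021141 + 0.061161 + 0.050544 + 0.016796 = 0.149642
Keeping only the influenza-present terms gives 0.077957, so
  P(influenza | fever, ¬heat exhaustion) = 0.077957 / 0.149642 ≈ 0.521

P(influenza | fever, ¬heat exhaustion) ≈ 0.521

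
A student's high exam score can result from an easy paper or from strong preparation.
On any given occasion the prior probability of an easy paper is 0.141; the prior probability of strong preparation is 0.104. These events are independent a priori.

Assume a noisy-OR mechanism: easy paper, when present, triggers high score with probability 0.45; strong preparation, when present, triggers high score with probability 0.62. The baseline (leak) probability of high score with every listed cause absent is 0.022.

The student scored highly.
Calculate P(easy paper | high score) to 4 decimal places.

Under noisy-OR, P(high score | causes) = 1 − (1−0.022)·∏(1−qᵢ) over the active causes.
Enumerate the 4 (easy paper, strong preparation) configurations and weight by the priors:
  P(high score) = 0.022*0.859*0.896 + 0.62836*0.859*0.104 + 0.4621*0.141*0.896 + 0.795598*0.141*0.104
        = 0.016933 + 0.056135 + 0.058380 + 0.011667 = 0.143115
The terms with easy paper present sum to 0.070047, so
  P(easy paper | high score) = 0.070047 / 0.143115 ≈ 0.4894

P(easy paper | high score) ≈ 0.4894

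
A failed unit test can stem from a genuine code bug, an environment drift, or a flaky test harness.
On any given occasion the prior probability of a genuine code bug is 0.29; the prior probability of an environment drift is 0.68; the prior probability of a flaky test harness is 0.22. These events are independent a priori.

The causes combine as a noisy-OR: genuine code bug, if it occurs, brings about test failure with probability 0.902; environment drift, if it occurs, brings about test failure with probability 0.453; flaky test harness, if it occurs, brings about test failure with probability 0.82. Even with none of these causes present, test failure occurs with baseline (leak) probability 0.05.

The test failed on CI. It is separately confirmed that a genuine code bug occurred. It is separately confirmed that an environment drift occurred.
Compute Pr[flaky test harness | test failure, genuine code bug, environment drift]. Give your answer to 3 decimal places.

Under noisy-OR, P(test failure | causes) = 1 − (1−0.05)·∏(1−qᵢ) over the active causes.
P(test failure | genuine code bug, environment drift) = 0.949074*0.78 + 0.990833*0.22 = 0.740278 + 0.217983 = 0.958261
The flaky test harness-present share is 0.990833*0.22 = 0.217983.
P(flaky test harness | test failure, genuine code bug, environment drift) = 0.217983 / 0.958261 ≈ 0.227

Pr[flaky test harness | test failure, genuine code bug, environment drift] ≈ 0.227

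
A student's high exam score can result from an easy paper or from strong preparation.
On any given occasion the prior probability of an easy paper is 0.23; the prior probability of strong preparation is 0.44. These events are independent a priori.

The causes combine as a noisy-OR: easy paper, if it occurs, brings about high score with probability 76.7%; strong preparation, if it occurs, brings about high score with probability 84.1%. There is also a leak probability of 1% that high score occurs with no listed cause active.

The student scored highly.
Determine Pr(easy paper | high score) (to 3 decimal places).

Pr(easy paper | high score) ≈ 0.404

Under noisy-OR, P(high score | causes) = 1 − (1−0.01)·∏(1−qᵢ) over the active causes.
By total probability over the 4 (easy paper, strong preparation) configurations:
  P(high score) = 0.01×0.77×0.56 + 0.84259×0.77×0.44 + 0.76933×0.23×0.56 + 0.963323×0.23×0.44
        = 0.004312 + 0.285469 + 0.099090 + 0.097488 = 0.486359
Configurations with easy paper contribute 0.196578, so
  P(easy paper | high score) = 0.196578 / 0.486359 ≈ 0.404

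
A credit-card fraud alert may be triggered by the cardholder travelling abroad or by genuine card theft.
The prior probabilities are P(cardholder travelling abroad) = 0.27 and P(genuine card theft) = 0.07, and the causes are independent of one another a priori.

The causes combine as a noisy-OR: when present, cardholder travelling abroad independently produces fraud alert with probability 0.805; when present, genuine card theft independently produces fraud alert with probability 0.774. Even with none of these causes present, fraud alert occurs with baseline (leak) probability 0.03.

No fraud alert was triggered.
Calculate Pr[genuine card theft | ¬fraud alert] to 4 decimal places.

Pr[genuine card theft | ¬fraud alert] ≈ 0.0167

Under noisy-OR, P(fraud alert | causes) = 1 − (1−0.03)·∏(1−qᵢ) over the active causes.
Numerator (weight on configurations with genuine card theft): 0.011202 + 0.000808 = 0.012010
The normalizing constant is 0.97×0.73×0.93 + 0.21922×0.73×0.07 + 0.18915×0.27×0.93 + 0.042748×0.27×0.07 = 0.718039
Posterior = 0.012010 / 0.718039 ≈ 0.0167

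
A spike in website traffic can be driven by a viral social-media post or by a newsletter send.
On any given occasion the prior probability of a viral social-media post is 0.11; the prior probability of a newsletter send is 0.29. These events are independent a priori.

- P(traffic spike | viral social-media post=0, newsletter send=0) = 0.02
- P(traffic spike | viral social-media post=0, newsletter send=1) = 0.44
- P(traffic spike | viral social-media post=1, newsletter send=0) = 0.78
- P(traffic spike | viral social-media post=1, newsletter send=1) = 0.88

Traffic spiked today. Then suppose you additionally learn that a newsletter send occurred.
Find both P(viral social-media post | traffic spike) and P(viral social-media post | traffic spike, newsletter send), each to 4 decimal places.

P(viral social-media post | traffic spike) ≈ 0.4135; P(viral social-media post | traffic spike, newsletter send) ≈ 0.1982

P(traffic spike) = 0.02·0.89·0.71 + 0.44·0.89·0.29 + 0.78·0.11·0.71 + 0.88·0.11·0.29 = 0.012638 + 0.113564 + 0.060918 + 0.028072 = 0.215192
Of this, 0.088990 comes from 0.060918 + 0.028072 (the viral social-media post=true cases).
Hence the posterior is 0.088990/0.215192 ≈ 0.4135.

Now condition on the additional information:
P(traffic spike | newsletter send) = 0.44×0.89 + 0.88×0.11 = 0.391600 + 0.096800 = 0.488400
Restricting to configurations with viral social-media post present: 0.88×0.11 = 0.096800.
So P(viral social-media post | traffic spike, newsletter send) = 0.096800/0.488400 ≈ 0.1982.
Conditioning on newsletter send lowers the posterior on viral social-media post: the classic explaining-away effect in a common-effect structure.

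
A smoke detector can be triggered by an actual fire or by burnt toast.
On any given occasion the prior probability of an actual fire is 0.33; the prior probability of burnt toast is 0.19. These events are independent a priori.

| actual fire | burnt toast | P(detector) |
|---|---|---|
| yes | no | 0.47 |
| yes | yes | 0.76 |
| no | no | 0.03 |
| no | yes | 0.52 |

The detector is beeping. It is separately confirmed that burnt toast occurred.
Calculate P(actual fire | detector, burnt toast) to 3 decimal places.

P(actual fire | detector, burnt toast) ≈ 0.419

By total probability over both values of actual fire:
  P(detector | burnt toast) = 0.52×0.67 + 0.76×0.33
        = 0.348400 + 0.250800 = 0.599200
The terms with actual fire present sum to 0.250800, so
  P(actual fire | detector, burnt toast) = 0.250800 / 0.599200 ≈ 0.419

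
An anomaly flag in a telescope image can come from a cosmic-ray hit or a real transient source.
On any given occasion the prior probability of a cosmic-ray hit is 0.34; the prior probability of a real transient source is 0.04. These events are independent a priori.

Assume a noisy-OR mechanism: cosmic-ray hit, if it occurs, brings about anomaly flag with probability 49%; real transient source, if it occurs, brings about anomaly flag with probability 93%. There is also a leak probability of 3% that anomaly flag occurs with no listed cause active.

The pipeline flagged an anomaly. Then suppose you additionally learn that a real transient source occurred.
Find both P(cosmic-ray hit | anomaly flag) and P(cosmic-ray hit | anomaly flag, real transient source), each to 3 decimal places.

Under noisy-OR, P(anomaly flag | causes) = 1 − (1−0.03)·∏(1−qᵢ) over the active causes.
Sum P(anomaly flag|·) weighted by the priors over the 4 (cosmic-ray hit, real transient source) configurations:
  P(anomaly flag) = 0.03×0.66×0.96 + 0.9321×0.66×0.04 + 0.5053×0.34×0.96 + 0.965371×0.34×0.04
        = 0.019008 + 0.024607 + 0.164930 + 0.013129 = 0.221674
Configurations with cosmic-ray hit contribute 0.178059, so
  P(cosmic-ray hit | anomaly flag) = 0.178059 / 0.221674 ≈ 0.803

With the extra evidence:
Sum P(anomaly flag|·) weighted by the priors over both values of cosmic-ray hit:
  P(anomaly flag | real transient source) = 0.9321*0.66 + 0.965371*0.34
        = 0.615186 + 0.328226 = 0.943412
The terms with cosmic-ray hit present sum to 0.328226, so
  P(cosmic-ray hit | anomaly flag, real transient source) = 0.328226 / 0.943412 ≈ 0.348
Conditioning on real transient source lowers the posterior on cosmic-ray hit: the classic explaining-away effect in a common-effect structure.

P(cosmic-ray hit | anomaly flag) ≈ 0.803; P(cosmic-ray hit | anomaly flag, real transient source) ≈ 0.348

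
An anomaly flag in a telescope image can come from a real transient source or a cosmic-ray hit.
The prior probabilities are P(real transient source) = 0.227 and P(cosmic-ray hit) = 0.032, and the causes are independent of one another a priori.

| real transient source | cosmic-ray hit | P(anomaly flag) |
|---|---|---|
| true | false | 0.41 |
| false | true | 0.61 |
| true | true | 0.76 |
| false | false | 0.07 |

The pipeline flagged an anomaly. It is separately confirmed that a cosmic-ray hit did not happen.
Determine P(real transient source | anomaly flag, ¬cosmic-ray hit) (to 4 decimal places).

P(anomaly flag | ¬cosmic-ray hit) = 0.07*0.773 + 0.41*0.227 = 0.054110 + 0.093070 = 0.147180
Restricting to configurations with real transient source present: 0.41*0.227 = 0.093070.
P(real transient source | anomaly flag, ¬cosmic-ray hit) = 0.093070 / 0.147180 ≈ 0.6324

P(real transient source | anomaly flag, ¬cosmic-ray hit) ≈ 0.6324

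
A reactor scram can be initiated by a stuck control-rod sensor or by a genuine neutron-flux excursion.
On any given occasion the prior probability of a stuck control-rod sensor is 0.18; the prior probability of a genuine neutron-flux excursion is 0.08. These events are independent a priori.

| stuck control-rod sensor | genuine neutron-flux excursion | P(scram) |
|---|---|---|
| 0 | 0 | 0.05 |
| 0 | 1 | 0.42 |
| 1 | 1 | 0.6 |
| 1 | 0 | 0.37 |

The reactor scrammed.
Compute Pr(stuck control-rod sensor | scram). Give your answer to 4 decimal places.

Pr(stuck control-rod sensor | scram) ≈ 0.5172

By total probability over the 4 (stuck control-rod sensor, genuine neutron-flux excursion) configurations:
  P(scram) = 0.05*0.82*0.92 + 0.42*0.82*0.08 + 0.37*0.18*0.92 + 0.6*0.18*0.08
        = 0.037720 + 0.027552 + 0.061272 + 0.008640 = 0.135184
Configurations with stuck control-rod sensor contribute 0.069912, so
  P(stuck control-rod sensor | scram) = 0.069912 / 0.135184 ≈ 0.5172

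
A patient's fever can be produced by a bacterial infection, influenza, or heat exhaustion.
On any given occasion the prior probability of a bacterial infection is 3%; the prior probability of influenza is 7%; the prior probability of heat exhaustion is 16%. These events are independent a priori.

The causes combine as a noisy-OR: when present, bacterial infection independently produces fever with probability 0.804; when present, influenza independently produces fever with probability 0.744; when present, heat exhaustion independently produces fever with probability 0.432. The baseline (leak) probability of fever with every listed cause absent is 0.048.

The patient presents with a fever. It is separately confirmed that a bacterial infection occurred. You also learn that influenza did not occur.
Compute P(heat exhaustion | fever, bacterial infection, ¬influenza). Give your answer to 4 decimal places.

Under noisy-OR, P(fever | causes) = 1 − (1−0.048)·∏(1−qᵢ) over the active causes.
Weight on heat exhaustion=true, given the evidence: 0.894016·0.16 = 0.143043
The normalizing constant is 0.813408·0.84 + 0.894016·0.16 = 0.826306
Posterior = 0.143043 / 0.826306 ≈ 0.1731

P(heat exhaustion | fever, bacterial infection, ¬influenza) ≈ 0.1731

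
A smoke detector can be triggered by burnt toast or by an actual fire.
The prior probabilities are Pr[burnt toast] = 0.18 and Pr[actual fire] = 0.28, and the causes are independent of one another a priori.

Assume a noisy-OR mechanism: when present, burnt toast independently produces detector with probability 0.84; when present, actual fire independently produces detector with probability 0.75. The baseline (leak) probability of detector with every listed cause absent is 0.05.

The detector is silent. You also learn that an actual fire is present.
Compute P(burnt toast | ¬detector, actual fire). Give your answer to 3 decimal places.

Under noisy-OR, P(detector | causes) = 1 − (1−0.05)·∏(1−qᵢ) over the active causes.
Weight on burnt toast=true, given the evidence: 0.038*0.18 = 0.006840
The normalizing constant is 0.2375*0.82 + 0.038*0.18 = 0.201590
P(burnt toast | ¬detector, actual fire) = 0.006840/0.201590 ≈ 0.034

P(burnt toast | ¬detector, actual fire) ≈ 0.034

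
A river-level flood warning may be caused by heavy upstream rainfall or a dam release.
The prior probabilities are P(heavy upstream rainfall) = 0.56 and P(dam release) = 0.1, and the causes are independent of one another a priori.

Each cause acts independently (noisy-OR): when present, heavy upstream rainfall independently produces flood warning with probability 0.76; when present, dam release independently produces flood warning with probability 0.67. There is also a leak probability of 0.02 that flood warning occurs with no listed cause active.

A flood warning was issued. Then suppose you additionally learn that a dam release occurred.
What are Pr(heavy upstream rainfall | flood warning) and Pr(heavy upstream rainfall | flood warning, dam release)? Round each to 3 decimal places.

Under noisy-OR, P(flood warning | causes) = 1 − (1−0.02)·∏(1−qᵢ) over the active causes.
Sum P(flood warning|·) weighted by the priors over the 4 (heavy upstream rainfall, dam release) configurations:
  P(flood warning) = 0.02·0.44·0.9 + 0.6766·0.44·0.1 + 0.7648·0.56·0.9 + 0.922384·0.56·0.1
        = 0.007920 + 0.029770 + 0.385459 + 0.051654 = 0.474803
The terms with heavy upstream rainfall present sum to 0.437113, so
  P(heavy upstream rainfall | flood warning) = 0.437113 / 0.474803 ≈ 0.921

Now also conditioning on dam release=true:
Numerator (weight on configurations with heavy upstream rainfall): 0.922384*0.56 = 0.516535
Normalizer over all consistent configurations: 0.6766*0.44 + 0.922384*0.56 = 0.814239
P(heavy upstream rainfall | flood warning, dam release) = 0.516535/0.814239 ≈ 0.634

Pr(heavy upstream rainfall | flood warning) ≈ 0.921; Pr(heavy upstream rainfall | flood warning, dam release) ≈ 0.634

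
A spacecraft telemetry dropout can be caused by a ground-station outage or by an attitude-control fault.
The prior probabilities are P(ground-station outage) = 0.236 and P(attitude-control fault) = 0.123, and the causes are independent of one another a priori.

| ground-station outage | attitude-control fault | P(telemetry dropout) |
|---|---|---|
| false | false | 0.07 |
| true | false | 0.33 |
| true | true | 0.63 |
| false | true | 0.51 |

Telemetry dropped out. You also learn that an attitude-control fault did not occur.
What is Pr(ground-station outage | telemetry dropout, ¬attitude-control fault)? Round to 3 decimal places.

P(telemetry dropout | ¬attitude-control fault) = 0.07·0.764 + 0.33·0.236 = 0.053480 + 0.077880 = 0.131360
Restricting to configurations with ground-station outage present: 0.33·0.236 = 0.077880.
So P(ground-station outage | telemetry dropout, ¬attitude-control fault) = 0.077880/0.131360 ≈ 0.593.

Pr(ground-station outage | telemetry dropout, ¬attitude-control fault) ≈ 0.593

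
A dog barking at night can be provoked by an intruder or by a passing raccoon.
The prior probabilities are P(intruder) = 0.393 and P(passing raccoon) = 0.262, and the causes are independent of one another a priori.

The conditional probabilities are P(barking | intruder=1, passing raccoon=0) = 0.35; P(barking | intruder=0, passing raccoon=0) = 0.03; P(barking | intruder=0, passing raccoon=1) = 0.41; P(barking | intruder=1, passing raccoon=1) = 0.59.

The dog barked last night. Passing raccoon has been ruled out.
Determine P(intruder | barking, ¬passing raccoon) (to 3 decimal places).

P(intruder | barking, ¬passing raccoon) ≈ 0.883

For the numerator, keep only intruder=true terms: 0.35*0.393 = 0.137550
Denominator P(barking | ¬passing raccoon): 0.03*0.607 + 0.35*0.393 = 0.155760
P(intruder | barking, ¬passing raccoon) = 0.137550/0.155760 ≈ 0.883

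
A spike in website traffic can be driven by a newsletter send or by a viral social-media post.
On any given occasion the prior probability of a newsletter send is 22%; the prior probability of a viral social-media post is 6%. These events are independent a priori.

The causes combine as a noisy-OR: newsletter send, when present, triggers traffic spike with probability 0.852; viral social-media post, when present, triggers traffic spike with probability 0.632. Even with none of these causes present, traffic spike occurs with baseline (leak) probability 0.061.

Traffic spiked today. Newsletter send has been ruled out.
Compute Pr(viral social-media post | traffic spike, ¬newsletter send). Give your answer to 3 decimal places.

Pr(viral social-media post | traffic spike, ¬newsletter send) ≈ 0.406

Under noisy-OR, P(traffic spike | causes) = 1 − (1−0.061)·∏(1−qᵢ) over the active causes.
Weight on viral social-media post=true, given the evidence: 0.654448·0.06 = 0.039267
The normalizing constant is 0.061·0.94 + 0.654448·0.06 = 0.096607
P(viral social-media post | traffic spike, ¬newsletter send) = 0.039267/0.096607 ≈ 0.406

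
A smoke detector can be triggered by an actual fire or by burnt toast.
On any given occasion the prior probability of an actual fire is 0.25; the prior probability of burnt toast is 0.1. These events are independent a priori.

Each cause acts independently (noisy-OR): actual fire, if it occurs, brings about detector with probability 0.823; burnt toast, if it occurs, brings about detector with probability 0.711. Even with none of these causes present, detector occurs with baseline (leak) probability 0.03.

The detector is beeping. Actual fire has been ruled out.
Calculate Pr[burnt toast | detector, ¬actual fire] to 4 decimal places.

Pr[burnt toast | detector, ¬actual fire] ≈ 0.7272

Under noisy-OR, P(detector | causes) = 1 − (1−0.03)·∏(1−qᵢ) over the active causes.
Numerator (weight on configurations with burnt toast): 0.71967·0.1 = 0.071967
The normalizing constant is 0.03·0.9 + 0.71967·0.1 = 0.098967
P(burnt toast | detector, ¬actual fire) = 0.071967/0.098967 ≈ 0.7272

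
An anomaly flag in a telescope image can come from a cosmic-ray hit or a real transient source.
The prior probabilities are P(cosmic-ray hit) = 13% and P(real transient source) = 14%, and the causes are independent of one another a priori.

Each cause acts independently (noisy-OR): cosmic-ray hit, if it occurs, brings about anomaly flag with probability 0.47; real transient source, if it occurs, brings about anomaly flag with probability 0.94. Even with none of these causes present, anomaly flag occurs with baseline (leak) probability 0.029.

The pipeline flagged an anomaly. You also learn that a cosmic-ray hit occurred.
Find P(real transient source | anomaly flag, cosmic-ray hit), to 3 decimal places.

Under noisy-OR, P(anomaly flag | causes) = 1 − (1−0.029)·∏(1−qᵢ) over the active causes.
Numerator (weight on configurations with real transient source): 0.969122×0.14 = 0.135677
The normalizing constant is 0.48537×0.86 + 0.969122×0.14 = 0.553095
Posterior = 0.135677 / 0.553095 ≈ 0.245

P(real transient source | anomaly flag, cosmic-ray hit) ≈ 0.245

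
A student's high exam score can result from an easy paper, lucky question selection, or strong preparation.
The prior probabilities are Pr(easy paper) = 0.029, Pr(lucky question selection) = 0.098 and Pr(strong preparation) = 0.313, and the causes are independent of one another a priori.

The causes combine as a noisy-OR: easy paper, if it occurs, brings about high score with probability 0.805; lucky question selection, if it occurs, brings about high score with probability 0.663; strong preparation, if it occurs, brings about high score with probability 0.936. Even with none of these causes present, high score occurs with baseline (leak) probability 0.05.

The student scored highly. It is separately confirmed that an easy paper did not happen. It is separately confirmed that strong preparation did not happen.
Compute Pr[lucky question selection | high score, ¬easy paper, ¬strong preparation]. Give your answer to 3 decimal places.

Under noisy-OR, P(high score | causes) = 1 − (1−0.05)·∏(1−qᵢ) over the active causes.
P(high score | ¬easy paper, ¬strong preparation) = 0.05×0.902 + 0.67985×0.098 = 0.045100 + 0.066625 = 0.111725
Restricting to configurations with lucky question selection present: 0.67985×0.098 = 0.066625.
P(lucky question selection | high score, ¬easy paper, ¬strong preparation) = 0.066625 / 0.111725 ≈ 0.596

Pr[lucky question selection | high score, ¬easy paper, ¬strong preparation] ≈ 0.596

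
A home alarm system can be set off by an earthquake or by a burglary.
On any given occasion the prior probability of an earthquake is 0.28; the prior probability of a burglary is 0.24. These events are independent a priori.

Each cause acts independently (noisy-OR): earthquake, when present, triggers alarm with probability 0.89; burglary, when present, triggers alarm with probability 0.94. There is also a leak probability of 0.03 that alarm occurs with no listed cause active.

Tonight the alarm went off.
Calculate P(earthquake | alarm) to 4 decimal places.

Under noisy-OR, P(alarm | causes) = 1 − (1−0.03)·∏(1−qᵢ) over the active causes.
Enumerate the 4 (earthquake, burglary) configurations and weight by the priors:
  P(alarm) = 0.03·0.72·0.76 + 0.9418·0.72·0.24 + 0.8933·0.28·0.76 + 0.993598·0.28·0.24
        = 0.016416 + 0.162743 + 0.190094 + 0.066770 = 0.436023
Configurations with earthquake contribute 0.256864, so
  P(earthquake | alarm) = 0.256864 / 0.436023 ≈ 0.5891

P(earthquake | alarm) ≈ 0.5891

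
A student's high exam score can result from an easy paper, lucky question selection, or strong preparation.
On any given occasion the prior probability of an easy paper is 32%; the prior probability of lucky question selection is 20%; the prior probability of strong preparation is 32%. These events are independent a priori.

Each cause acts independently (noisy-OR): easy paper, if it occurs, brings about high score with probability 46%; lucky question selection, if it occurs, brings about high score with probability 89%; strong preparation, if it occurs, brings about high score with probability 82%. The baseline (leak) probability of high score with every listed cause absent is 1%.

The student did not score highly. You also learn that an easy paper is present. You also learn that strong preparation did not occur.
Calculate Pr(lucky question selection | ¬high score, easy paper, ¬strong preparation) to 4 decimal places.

Pr(lucky question selection | ¬high score, easy paper, ¬strong preparation) ≈ 0.0268

Under noisy-OR, P(high score | causes) = 1 − (1−0.01)·∏(1−qᵢ) over the active causes.
P(¬high score | easy paper, ¬strong preparation) = 0.5346×0.8 + 0.058806×0.2 = 0.427680 + 0.011761 = 0.439441
Restricting to configurations with lucky question selection present: 0.058806×0.2 = 0.011761.
So P(lucky question selection | ¬high score, easy paper, ¬strong preparation) = 0.011761/0.439441 ≈ 0.0268.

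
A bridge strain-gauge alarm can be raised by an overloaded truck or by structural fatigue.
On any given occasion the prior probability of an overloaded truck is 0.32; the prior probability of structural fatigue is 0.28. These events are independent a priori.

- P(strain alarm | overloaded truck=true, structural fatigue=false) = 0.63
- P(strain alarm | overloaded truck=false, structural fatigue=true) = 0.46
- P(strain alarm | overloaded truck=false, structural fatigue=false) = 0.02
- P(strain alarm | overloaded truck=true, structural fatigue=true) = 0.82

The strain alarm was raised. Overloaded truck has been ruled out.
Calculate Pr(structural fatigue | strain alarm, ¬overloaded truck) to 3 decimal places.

P(strain alarm | ¬overloaded truck) = 0.02×0.72 + 0.46×0.28 = 0.014400 + 0.128800 = 0.143200
The structural fatigue-present share is 0.46×0.28 = 0.128800.
P(structural fatigue | strain alarm, ¬overloaded truck) = 0.128800 / 0.143200 ≈ 0.899

Pr(structural fatigue | strain alarm, ¬overloaded truck) ≈ 0.899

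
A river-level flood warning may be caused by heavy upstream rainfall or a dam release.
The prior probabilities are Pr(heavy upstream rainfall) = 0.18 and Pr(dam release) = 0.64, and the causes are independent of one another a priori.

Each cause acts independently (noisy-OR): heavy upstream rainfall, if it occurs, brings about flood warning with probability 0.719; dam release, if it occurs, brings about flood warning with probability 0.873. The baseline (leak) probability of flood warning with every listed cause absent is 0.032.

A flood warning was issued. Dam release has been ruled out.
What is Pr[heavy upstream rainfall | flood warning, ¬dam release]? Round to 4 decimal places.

Under noisy-OR, P(flood warning | causes) = 1 − (1−0.032)·∏(1−qᵢ) over the active causes.
Weight on heavy upstream rainfall=true, given the evidence: 0.727992*0.18 = 0.131039
Normalizer over all consistent configurations: 0.032*0.82 + 0.727992*0.18 = 0.157279
Posterior = 0.131039 / 0.157279 ≈ 0.8332

Pr[heavy upstream rainfall | flood warning, ¬dam release] ≈ 0.8332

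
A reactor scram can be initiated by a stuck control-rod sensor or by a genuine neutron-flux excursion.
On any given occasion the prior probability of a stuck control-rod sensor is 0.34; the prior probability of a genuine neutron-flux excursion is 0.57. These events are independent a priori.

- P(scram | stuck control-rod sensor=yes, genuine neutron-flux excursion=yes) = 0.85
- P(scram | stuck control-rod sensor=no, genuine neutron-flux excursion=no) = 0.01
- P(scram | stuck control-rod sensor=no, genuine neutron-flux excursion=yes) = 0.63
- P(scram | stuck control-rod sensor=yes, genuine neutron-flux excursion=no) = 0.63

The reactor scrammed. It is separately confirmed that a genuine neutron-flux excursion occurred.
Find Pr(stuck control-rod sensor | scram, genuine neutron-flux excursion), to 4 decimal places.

Pr(stuck control-rod sensor | scram, genuine neutron-flux excursion) ≈ 0.4100

By total probability over both values of stuck control-rod sensor:
  P(scram | genuine neutron-flux excursion) = 0.63*0.66 + 0.85*0.34
        = 0.415800 + 0.289000 = 0.704800
Keeping only the stuck control-rod sensor-present terms gives 0.289000, so
  P(stuck control-rod sensor | scram, genuine neutron-flux excursion) = 0.289000 / 0.704800 ≈ 0.4100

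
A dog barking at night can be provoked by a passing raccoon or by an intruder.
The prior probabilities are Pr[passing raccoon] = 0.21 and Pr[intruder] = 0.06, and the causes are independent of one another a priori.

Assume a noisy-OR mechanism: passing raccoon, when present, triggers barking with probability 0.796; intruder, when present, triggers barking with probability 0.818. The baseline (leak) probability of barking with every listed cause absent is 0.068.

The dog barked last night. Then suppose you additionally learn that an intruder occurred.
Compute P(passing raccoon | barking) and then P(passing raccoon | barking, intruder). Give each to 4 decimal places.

Under noisy-OR, P(barking | causes) = 1 − (1−0.068)·∏(1−qᵢ) over the active causes.
P(barking) = 0.068×0.79×0.94 + 0.830376×0.79×0.06 + 0.809872×0.21×0.94 + 0.965397×0.21×0.06 = 0.050497 + 0.039360 + 0.159869 + 0.012164 = 0.261890
The passing raccoon-present share is 0.159869 + 0.012164 = 0.172033.
P(passing raccoon | barking) = 0.172033 / 0.261890 ≈ 0.6569

Now condition on the additional information:
Numerator (weight on configurations with passing raccoon): 0.965397·0.21 = 0.202733
Normalizer over all consistent configurations: 0.830376·0.79 + 0.965397·0.21 = 0.858730
P(passing raccoon | barking, intruder) = 0.202733/0.858730 ≈ 0.2361

P(passing raccoon | barking) ≈ 0.6569; P(passing raccoon | barking, intruder) ≈ 0.2361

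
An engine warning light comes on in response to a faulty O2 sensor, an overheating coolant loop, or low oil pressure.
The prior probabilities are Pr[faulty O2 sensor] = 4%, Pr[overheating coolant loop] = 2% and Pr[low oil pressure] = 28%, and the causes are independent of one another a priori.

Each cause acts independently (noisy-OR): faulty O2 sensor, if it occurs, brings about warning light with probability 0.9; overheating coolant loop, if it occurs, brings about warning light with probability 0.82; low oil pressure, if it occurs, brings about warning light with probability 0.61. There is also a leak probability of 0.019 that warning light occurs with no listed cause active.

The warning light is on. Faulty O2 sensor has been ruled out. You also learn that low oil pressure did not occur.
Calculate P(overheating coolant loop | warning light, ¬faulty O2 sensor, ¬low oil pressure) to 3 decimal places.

Under noisy-OR, P(warning light | causes) = 1 − (1−0.019)·∏(1−qᵢ) over the active causes.
For the numerator, keep only overheating coolant loop=true terms: 0.82342·0.02 = 0.016468
Normalizer over all consistent configurations: 0.019·0.98 + 0.82342·0.02 = 0.035088
Posterior = 0.016468 / 0.035088 ≈ 0.469

P(overheating coolant loop | warning light, ¬faulty O2 sensor, ¬low oil pressure) ≈ 0.469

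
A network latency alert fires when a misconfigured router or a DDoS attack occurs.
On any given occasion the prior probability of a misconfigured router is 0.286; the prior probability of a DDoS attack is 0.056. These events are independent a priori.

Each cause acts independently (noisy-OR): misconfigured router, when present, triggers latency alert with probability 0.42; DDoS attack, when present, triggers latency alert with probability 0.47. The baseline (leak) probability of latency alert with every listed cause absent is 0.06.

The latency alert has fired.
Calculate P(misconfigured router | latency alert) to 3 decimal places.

Under noisy-OR, P(latency alert | causes) = 1 − (1−0.06)·∏(1−qᵢ) over the active causes.
Sum P(latency alert|·) weighted by the priors over the 4 (misconfigured router, DDoS attack) configurations:
  P(latency alert) = 0.06·0.714·0.944 + 0.5018·0.714·0.056 + 0.4548·0.286·0.944 + 0.711044·0.286·0.056
        = 0.040441 + 0.020064 + 0.122789 + 0.011388 = 0.194682
Configurations with misconfigured router contribute 0.134177, so
  P(misconfigured router | latency alert) = 0.134177 / 0.194682 ≈ 0.689

P(misconfigured router | latency alert) ≈ 0.689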